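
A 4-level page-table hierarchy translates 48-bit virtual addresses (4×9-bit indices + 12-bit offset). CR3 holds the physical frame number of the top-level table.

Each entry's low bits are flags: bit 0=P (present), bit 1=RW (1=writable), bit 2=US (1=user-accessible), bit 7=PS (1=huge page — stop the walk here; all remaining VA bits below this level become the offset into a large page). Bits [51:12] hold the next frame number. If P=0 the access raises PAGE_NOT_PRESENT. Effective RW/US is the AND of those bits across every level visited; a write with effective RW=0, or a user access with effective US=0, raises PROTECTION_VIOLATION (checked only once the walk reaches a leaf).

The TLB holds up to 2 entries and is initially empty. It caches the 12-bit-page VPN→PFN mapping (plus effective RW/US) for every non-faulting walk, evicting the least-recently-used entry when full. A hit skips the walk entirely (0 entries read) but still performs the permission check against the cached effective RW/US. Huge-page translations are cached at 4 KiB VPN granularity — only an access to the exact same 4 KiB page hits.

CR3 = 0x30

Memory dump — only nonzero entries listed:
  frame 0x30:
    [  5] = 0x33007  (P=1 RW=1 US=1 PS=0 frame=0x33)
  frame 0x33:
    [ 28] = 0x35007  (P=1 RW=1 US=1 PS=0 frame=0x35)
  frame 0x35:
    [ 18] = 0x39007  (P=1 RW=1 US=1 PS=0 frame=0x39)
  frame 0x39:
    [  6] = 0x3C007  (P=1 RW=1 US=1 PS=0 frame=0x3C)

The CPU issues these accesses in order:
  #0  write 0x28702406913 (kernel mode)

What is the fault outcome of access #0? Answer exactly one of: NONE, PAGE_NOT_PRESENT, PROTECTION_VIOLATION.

Per-access translation:
#0 VA=0x28702406913 (w,kernel):
  lvl0: tbl 0x30, slot 5 ⇒ 0x33007 (P1/RW1/US1/PS0)
  lvl1: tbl 0x33, slot 28 ⇒ 0x35007 (P1/RW1/US1/PS0)
  lvl2: tbl 0x35, slot 18 ⇒ 0x39007 (P1/RW1/US1/PS0)
  lvl3: tbl 0x39, slot 6 ⇒ 0x3C007 (P1/RW1/US1/PS0)
  ✓ 0x3C913  — 4 lookups

Access #0 fault: NONE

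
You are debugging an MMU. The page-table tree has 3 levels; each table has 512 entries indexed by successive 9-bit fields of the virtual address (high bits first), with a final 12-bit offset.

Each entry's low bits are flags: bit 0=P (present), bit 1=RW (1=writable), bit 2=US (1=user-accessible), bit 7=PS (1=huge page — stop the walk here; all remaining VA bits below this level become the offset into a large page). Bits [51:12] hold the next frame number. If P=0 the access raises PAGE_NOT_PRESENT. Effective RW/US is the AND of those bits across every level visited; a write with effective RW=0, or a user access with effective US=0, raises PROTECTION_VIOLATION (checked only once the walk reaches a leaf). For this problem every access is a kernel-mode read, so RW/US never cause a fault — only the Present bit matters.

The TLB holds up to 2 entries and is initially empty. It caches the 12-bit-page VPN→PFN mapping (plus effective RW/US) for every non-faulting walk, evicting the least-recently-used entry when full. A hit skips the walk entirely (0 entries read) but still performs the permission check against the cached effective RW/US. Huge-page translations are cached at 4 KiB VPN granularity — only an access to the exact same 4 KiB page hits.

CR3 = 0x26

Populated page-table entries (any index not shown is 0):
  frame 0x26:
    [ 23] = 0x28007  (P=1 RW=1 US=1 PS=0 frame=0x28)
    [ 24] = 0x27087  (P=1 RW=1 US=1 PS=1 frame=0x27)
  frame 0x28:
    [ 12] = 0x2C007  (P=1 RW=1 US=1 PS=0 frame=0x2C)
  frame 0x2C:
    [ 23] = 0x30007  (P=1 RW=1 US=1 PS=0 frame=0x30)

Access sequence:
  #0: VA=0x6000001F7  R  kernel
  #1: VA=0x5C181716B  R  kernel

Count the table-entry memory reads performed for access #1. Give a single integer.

Walk each access:
#0 VA=0x6000001F7 (r,kernel):
  [0] read 0x26 idx=24: raw=0x27087 flags P=1 W=1 U=1 S=1
  ✓ 0x271F7 (huge @L0)  — 1 lookups
#1 VA=0x5C181716B (r,kernel):
  [0] read 0x26 idx=23: raw=0x28007 flags P=1 W=1 U=1 S=0
  [1] read 0x28 idx=12: raw=0x2C007 flags P=1 W=1 U=1 S=0
  [2] read 0x2C idx=23: raw=0x30007 flags P=1 W=1 U=1 S=0
  ✓ 0x3016B  — 3 lookups

Entries read for #1: 3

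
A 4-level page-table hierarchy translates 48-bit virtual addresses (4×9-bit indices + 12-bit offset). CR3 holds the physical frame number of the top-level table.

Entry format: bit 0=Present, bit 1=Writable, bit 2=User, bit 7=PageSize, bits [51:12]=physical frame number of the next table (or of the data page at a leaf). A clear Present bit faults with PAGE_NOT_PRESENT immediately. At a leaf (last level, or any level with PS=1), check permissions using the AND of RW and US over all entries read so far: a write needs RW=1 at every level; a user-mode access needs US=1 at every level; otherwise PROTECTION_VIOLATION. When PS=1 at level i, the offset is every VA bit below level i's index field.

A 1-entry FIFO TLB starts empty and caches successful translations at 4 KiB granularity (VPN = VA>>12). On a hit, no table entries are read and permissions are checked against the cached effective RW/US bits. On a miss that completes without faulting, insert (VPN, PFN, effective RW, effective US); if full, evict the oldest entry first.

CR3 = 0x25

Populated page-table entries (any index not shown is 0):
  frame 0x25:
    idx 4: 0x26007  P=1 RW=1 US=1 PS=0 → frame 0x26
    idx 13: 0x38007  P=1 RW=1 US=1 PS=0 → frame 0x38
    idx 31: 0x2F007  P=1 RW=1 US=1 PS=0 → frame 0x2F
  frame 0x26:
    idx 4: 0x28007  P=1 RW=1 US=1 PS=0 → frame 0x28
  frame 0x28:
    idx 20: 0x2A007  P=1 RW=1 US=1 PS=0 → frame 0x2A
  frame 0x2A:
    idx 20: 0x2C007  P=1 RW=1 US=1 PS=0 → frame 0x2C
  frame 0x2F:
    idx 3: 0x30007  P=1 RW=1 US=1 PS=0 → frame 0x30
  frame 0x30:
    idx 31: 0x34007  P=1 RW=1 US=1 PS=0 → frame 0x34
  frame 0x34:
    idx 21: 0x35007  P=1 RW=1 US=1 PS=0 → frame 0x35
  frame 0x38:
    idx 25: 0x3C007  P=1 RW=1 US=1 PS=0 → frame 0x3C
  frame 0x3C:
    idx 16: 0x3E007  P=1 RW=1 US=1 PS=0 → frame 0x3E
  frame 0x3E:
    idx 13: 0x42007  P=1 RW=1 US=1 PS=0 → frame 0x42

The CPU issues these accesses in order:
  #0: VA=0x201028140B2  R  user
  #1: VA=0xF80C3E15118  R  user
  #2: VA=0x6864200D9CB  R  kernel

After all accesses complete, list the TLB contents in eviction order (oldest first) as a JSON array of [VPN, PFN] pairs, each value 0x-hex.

Walk each access:
#0 VA=0x201028140B2 (r,user):
  L0: frame=0x25 idx=4 entry=0x26007 [P=1 RW=1 US=1 PS=0]
  L1: frame=0x26 idx=4 entry=0x28007 [P=1 RW=1 US=1 PS=0]
  L2: frame=0x28 idx=20 entry=0x2A007 [P=1 RW=1 US=1 PS=0]
  L3: frame=0x2A idx=20 entry=0x2C007 [P=1 RW=1 US=1 PS=0]
  ✓ 0x2C0B2  — 4 lookups
#1 VA=0xF80C3E15118 (r,user):
  L0: frame=0x25 idx=31 entry=0x2F007 [P=1 RW=1 US=1 PS=0]
  L1: frame=0x2F idx=3 entry=0x30007 [P=1 RW=1 US=1 PS=0]
  L2: frame=0x30 idx=31 entry=0x34007 [P=1 RW=1 US=1 PS=0]
  L3: frame=0x34 idx=21 entry=0x35007 [P=1 RW=1 US=1 PS=0]
  ✓ 0x35118  — 4 lookups
#2 VA=0x6864200D9CB (r,kernel):
  L0: frame=0x25 idx=13 entry=0x38007 [P=1 RW=1 US=1 PS=0]
  L1: frame=0x38 idx=25 entry=0x3C007 [P=1 RW=1 US=1 PS=0]
  L2: frame=0x3C idx=16 entry=0x3E007 [P=1 RW=1 US=1 PS=0]
  L3: frame=0x3E idx=13 entry=0x42007 [P=1 RW=1 US=1 PS=0]
  ✓ 0x429CB  — 4 lookups

TLB: [["0x6864200D", "0x42"]]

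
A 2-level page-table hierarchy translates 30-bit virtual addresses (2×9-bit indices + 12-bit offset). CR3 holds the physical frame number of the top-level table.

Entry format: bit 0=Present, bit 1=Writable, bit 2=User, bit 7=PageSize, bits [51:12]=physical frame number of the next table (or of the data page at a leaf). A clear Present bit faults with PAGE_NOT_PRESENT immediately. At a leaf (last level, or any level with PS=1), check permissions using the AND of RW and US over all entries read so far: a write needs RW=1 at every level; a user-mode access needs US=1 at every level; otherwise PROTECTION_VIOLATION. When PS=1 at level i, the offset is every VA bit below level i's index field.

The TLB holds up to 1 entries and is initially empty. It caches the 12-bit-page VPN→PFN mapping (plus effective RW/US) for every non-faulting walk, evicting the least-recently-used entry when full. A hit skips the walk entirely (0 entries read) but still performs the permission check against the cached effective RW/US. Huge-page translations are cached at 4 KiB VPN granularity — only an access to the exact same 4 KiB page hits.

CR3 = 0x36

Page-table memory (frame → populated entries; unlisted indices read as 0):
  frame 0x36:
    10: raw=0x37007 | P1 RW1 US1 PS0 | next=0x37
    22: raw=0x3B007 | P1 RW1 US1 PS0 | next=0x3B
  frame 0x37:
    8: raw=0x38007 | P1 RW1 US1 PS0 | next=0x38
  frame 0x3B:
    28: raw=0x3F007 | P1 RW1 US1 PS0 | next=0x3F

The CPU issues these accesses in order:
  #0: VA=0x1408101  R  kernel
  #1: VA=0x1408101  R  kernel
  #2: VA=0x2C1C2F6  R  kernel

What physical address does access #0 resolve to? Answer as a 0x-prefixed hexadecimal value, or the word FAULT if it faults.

Trace:
#0 VA=0x1408101 (r,kernel):
  L0 @0x36[10] → 0x37007  P=1,RW=1,US=1,PS=0
  L1 @0x37[8] → 0x38007  P=1,RW=1,US=1,PS=0
  ✓ 0x38101  — 2 lookups
#1 VA=0x1408101 (r,kernel):
  TLB hit vpn=0x1408 → PA=0x38101
#2 VA=0x2C1C2F6 (r,kernel):
  L0 @0x36[22] → 0x3B007  P=1,RW=1,US=1,PS=0
  L1 @0x3B[28] → 0x3F007  P=1,RW=1,US=1,PS=0
  ✓ 0x3F2F6  — 2 lookups

Access #0 PA: 0x38101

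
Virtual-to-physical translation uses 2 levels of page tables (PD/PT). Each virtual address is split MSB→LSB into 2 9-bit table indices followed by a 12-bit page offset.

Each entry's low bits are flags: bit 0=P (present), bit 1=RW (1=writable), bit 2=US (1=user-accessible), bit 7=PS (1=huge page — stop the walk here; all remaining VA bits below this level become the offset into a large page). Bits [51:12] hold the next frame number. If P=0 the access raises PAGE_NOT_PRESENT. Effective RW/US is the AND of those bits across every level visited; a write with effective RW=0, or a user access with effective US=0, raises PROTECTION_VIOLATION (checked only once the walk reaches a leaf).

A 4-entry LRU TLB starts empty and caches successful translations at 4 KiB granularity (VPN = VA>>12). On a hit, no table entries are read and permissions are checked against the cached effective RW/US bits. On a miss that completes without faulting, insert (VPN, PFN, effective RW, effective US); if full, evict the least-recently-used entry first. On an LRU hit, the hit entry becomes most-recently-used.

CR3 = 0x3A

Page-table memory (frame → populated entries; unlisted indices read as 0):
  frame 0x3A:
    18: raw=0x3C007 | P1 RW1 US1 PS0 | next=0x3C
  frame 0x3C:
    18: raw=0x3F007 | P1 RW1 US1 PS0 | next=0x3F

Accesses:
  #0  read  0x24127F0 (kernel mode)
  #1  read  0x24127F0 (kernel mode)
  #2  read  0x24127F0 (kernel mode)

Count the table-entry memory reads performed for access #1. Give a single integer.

Per-access translation:
#0 VA=0x24127F0 (r,kernel):
  lvl0: tbl 0x3A, slot 18 ⇒ 0x3C007 (P1/RW1/US1/PS0)
  lvl1: tbl 0x3C, slot 18 ⇒ 0x3F007 (P1/RW1/US1/PS0)
  ⇒ phys 0x3F7F0  [2 reads]
#1 VA=0x24127F0 (r,kernel):
  TLB hit vpn=0x2412 → PA=0x3F7F0
#2 VA=0x24127F0 (r,kernel):
  TLB hit vpn=0x2412 → PA=0x3F7F0

Entries read for #1: 0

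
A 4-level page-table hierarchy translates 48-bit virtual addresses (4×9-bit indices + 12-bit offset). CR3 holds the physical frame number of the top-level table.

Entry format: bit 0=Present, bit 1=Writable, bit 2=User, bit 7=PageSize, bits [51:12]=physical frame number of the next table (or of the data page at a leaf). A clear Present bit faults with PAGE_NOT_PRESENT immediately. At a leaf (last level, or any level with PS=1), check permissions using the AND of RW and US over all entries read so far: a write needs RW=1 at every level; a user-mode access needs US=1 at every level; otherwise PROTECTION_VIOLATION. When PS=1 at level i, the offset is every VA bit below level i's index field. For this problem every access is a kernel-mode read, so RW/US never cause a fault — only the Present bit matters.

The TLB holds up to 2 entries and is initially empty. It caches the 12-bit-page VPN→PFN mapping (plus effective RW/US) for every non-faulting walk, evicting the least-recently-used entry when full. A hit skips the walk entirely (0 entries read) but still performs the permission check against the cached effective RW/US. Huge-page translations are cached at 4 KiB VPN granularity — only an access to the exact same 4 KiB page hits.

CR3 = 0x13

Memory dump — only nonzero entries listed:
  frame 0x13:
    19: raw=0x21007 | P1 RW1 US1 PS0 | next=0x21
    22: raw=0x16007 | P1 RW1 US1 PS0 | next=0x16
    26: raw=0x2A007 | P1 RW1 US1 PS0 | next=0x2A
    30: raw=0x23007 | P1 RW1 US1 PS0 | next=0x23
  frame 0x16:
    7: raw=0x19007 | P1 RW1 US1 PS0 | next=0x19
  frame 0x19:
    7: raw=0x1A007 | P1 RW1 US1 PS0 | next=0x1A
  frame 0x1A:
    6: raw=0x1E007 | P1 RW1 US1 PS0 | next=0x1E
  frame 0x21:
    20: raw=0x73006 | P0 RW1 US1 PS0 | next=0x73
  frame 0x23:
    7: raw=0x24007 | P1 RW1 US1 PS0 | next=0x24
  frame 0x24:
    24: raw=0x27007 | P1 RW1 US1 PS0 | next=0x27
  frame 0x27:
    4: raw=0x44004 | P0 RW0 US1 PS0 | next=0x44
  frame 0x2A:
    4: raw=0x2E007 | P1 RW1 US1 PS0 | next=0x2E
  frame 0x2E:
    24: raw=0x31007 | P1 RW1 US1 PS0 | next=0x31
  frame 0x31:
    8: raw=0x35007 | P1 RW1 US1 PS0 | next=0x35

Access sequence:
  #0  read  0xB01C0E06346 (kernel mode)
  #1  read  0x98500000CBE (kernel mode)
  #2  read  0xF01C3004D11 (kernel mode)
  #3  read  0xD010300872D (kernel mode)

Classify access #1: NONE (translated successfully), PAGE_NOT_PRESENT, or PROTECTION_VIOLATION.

Per-access translation:
#0 VA=0xB01C0E06346 (r,kernel):
  L0: frame=0x13 idx=22 entry=0x16007 [P=1 RW=1 US=1 PS=0]
  L1: frame=0x16 idx=7 entry=0x19007 [P=1 RW=1 US=1 PS=0]
  L2: frame=0x19 idx=7 entry=0x1A007 [P=1 RW=1 US=1 PS=0]
  L3: frame=0x1A idx=6 entry=0x1E007 [P=1 RW=1 US=1 PS=0]
  ✓ 0x1E346  — 4 lookups
#1 VA=0x98500000CBE (r,kernel):
  L0: frame=0x13 idx=19 entry=0x21007 [P=1 RW=1 US=1 PS=0]
  L1: frame=0x21 idx=20 entry=0x73006 [P=0 RW=1 US=1 PS=0]
  → PAGE_NOT_PRESENT  (2 entries read)
#2 VA=0xF01C3004D11 (r,kernel):
  L0: frame=0x13 idx=30 entry=0x23007 [P=1 RW=1 US=1 PS=0]
  L1: frame=0x23 idx=7 entry=0x24007 [P=1 RW=1 US=1 PS=0]
  L2: frame=0x24 idx=24 entry=0x27007 [P=1 RW=1 US=1 PS=0]
  L3: frame=0x27 idx=4 entry=0x44004 [P=0 RW=0 US=1 PS=0]
  → PAGE_NOT_PRESENT  (4 entries read)
#3 VA=0xD010300872D (r,kernel):
  L0: frame=0x13 idx=26 entry=0x2A007 [P=1 RW=1 US=1 PS=0]
  L1: frame=0x2A idx=4 entry=0x2E007 [P=1 RW=1 US=1 PS=0]
  L2: frame=0x2E idx=24 entry=0x31007 [P=1 RW=1 US=1 PS=0]
  L3: frame=0x31 idx=8 entry=0x35007 [P=1 RW=1 US=1 PS=0]
  ✓ 0x3572D  — 4 lookups

Access #1 fault: PAGE_NOT_PRESENT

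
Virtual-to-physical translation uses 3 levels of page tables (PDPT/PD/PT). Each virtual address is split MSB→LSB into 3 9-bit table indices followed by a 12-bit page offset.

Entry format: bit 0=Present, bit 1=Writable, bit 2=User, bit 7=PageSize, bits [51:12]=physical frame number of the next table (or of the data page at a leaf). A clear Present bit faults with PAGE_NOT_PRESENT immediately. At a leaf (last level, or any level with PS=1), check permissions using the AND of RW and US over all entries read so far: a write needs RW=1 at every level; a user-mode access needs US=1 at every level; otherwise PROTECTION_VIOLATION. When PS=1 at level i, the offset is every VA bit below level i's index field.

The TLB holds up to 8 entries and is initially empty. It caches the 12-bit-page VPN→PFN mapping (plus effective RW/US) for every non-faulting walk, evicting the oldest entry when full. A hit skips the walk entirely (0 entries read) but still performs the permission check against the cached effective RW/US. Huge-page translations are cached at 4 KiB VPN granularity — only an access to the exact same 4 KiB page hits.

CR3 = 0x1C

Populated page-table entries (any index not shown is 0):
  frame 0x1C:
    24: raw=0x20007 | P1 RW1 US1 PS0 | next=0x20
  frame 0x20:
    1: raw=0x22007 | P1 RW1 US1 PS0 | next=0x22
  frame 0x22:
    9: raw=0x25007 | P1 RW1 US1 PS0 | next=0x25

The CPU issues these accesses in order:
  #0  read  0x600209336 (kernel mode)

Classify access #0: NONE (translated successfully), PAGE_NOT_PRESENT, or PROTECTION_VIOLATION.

Trace:
#0 VA=0x600209336 (r,kernel):
  lvl0: tbl 0x1C, slot 24 ⇒ 0x20007 (P1/RW1/US1/PS0)
  lvl1: tbl 0x20, slot 1 ⇒ 0x22007 (P1/RW1/US1/PS0)
  lvl2: tbl 0x22, slot 9 ⇒ 0x25007 (P1/RW1/US1/PS0)
  → PA=0x25336  (3 entries read)

Access #0 fault: NONE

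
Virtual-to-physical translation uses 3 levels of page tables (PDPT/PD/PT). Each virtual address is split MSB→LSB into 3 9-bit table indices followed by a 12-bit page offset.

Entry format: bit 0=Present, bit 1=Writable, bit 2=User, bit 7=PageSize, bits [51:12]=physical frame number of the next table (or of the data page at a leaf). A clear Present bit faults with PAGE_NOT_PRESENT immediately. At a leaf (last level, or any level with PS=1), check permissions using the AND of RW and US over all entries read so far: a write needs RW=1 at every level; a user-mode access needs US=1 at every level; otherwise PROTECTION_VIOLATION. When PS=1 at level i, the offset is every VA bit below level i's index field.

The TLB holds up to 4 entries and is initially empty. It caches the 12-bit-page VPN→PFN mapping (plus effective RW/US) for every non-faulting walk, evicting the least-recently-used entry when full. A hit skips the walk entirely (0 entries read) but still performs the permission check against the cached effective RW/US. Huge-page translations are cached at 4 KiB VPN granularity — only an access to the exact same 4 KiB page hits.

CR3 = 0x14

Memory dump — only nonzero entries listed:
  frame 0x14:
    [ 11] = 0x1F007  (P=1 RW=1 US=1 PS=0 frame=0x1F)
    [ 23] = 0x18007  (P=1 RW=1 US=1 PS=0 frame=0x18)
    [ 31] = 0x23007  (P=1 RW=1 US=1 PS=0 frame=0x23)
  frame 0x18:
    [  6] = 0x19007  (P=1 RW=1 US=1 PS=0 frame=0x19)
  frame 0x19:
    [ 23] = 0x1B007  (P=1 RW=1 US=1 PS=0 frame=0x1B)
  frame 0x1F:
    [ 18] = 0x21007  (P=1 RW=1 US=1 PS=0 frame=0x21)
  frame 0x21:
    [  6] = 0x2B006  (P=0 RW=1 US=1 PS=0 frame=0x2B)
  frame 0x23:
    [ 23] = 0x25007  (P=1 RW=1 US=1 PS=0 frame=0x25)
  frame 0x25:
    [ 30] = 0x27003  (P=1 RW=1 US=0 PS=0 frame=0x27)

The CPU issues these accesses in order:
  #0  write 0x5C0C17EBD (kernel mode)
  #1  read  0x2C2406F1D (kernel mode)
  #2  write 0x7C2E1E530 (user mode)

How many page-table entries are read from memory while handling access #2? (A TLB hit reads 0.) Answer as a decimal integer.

Trace:
#0 VA=0x5C0C17EBD (w,kernel):
  L0: frame=0x14 idx=23 entry=0x18007 [P=1 RW=1 US=1 PS=0]
  L1: frame=0x18 idx=6 entry=0x19007 [P=1 RW=1 US=1 PS=0]
  L2: frame=0x19 idx=23 entry=0x1B007 [P=1 RW=1 US=1 PS=0]
  ✓ 0x1BEBD  — 3 lookups
#1 VA=0x2C2406F1D (r,kernel):
  L0: frame=0x14 idx=11 entry=0x1F007 [P=1 RW=1 US=1 PS=0]
  L1: frame=0x1F idx=18 entry=0x21007 [P=1 RW=1 US=1 PS=0]
  L2: frame=0x21 idx=6 entry=0x2B006 [P=0 RW=1 US=1 PS=0]
  ✗ PAGE_NOT_PRESENT  [3 reads]
#2 VA=0x7C2E1E530 (w,user):
  L0: frame=0x14 idx=31 entry=0x23007 [P=1 RW=1 US=1 PS=0]
  L1: frame=0x23 idx=23 entry=0x25007 [P=1 RW=1 US=1 PS=0]
  L2: frame=0x25 idx=30 entry=0x27003 [P=1 RW=1 US=0 PS=0]
  ✗ PROTECTION_VIOLATION  [3 reads]

Entries read for #2: 3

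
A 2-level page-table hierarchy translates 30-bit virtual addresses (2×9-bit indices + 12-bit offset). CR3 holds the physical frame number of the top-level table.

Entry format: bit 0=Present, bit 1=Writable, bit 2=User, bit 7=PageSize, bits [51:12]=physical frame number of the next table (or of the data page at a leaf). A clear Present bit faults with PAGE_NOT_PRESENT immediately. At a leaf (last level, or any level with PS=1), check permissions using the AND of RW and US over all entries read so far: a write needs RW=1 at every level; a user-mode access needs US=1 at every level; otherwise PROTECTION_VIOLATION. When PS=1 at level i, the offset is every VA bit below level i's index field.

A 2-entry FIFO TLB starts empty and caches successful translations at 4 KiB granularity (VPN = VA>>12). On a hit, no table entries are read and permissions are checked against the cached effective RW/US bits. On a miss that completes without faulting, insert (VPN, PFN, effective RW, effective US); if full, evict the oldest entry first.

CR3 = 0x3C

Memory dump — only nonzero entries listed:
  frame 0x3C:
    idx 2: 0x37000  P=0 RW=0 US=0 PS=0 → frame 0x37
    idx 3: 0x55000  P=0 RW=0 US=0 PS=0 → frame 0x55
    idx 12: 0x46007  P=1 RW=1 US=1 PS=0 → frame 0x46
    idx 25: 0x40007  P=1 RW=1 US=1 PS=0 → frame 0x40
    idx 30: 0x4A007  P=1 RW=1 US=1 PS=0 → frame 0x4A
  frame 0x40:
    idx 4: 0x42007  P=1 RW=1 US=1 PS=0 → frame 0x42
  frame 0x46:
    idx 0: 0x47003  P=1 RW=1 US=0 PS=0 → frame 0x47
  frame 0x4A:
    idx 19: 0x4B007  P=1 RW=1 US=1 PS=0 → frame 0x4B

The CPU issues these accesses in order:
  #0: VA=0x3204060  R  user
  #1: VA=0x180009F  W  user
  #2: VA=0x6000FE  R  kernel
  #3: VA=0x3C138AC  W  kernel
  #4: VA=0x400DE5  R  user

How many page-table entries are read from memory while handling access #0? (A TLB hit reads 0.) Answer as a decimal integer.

Trace:
#0 VA=0x3204060 (r,user):
  [0] read 0x3C idx=25: raw=0x40007 flags P=1 W=1 U=1 S=0
  [1] read 0x40 idx=4: raw=0x42007 flags P=1 W=1 U=1 S=0
  ⇒ phys 0x42060  [2 reads]
#1 VA=0x180009F (w,user):
  [0] read 0x3C idx=12: raw=0x46007 flags P=1 W=1 U=1 S=0
  [1] read 0x46 idx=0: raw=0x47003 flags P=1 W=1 U=0 S=0
  ✗ PROTECTION_VIOLATION  [2 reads]
#2 VA=0x6000FE (r,kernel):
  [0] read 0x3C idx=3: raw=0x55000 flags P=0 W=0 U=0 S=0
  ✗ PAGE_NOT_PRESENT  [1 reads]
#3 VA=0x3C138AC (w,kernel):
  [0] read 0x3C idx=30: raw=0x4A007 flags P=1 W=1 U=1 S=0
  [1] read 0x4A idx=19: raw=0x4B007 flags P=1 W=1 U=1 S=0
  ⇒ phys 0x4B8AC  [2 reads]
#4 VA=0x400DE5 (r,user):
  [0] read 0x3C idx=2: raw=0x37000 flags P=0 W=0 U=0 S=0
  ✗ PAGE_NOT_PRESENT  [1 reads]

Entries read for #0: 2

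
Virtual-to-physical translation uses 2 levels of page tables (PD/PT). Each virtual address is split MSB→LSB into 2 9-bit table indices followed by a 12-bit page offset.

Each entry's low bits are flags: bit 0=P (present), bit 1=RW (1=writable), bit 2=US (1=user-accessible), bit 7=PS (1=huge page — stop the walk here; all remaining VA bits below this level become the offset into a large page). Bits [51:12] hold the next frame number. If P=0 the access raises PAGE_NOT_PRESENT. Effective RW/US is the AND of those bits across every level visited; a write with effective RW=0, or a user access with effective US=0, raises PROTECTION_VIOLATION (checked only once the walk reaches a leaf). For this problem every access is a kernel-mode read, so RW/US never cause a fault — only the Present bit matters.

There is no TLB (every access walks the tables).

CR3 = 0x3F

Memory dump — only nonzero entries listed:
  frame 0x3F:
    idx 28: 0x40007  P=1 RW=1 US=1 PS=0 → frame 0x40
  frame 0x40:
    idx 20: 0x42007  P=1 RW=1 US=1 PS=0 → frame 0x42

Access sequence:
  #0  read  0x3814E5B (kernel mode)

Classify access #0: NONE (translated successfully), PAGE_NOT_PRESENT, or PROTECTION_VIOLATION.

Per-access translation:
#0 VA=0x3814E5B (r,kernel):
  lvl0: tbl 0x3F, slot 28 ⇒ 0x40007 (P1/RW1/US1/PS0)
  lvl1: tbl 0x40, slot 20 ⇒ 0x42007 (P1/RW1/US1/PS0)
  ✓ 0x42E5B  — 2 lookups

Access #0 fault: NONE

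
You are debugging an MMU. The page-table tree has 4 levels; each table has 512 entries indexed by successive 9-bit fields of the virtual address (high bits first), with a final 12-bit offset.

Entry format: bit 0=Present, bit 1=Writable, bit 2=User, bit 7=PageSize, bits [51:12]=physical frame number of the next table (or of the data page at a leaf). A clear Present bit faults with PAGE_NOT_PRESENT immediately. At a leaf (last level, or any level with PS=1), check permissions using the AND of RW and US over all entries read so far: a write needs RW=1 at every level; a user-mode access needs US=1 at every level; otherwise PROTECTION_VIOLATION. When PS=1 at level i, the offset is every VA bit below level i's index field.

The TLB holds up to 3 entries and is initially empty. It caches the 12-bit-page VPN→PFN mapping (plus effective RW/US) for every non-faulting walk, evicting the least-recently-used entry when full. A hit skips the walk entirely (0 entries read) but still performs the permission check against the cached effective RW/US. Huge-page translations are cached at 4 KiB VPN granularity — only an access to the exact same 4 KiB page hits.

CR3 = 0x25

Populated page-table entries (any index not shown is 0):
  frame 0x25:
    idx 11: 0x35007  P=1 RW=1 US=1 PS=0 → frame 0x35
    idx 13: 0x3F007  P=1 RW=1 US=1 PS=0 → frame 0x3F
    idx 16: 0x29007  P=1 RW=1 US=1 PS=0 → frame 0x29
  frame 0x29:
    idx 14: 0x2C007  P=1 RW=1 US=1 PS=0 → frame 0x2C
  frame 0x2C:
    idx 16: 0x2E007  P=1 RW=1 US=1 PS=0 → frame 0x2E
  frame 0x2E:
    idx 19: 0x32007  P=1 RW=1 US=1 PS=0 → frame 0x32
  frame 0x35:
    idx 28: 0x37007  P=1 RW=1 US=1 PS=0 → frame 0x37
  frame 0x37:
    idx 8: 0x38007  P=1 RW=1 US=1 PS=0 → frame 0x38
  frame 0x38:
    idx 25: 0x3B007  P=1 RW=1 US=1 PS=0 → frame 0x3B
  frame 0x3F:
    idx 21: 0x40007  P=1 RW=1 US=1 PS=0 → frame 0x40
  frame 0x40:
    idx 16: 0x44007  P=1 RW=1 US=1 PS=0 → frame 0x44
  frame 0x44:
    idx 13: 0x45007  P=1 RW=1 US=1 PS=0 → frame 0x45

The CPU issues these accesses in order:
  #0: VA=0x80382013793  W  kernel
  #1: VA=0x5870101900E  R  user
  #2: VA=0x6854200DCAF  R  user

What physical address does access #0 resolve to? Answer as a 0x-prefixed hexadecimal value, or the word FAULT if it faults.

Walk each access:
#0 VA=0x80382013793 (w,kernel):
  lvl0: tbl 0x25, slot 16 ⇒ 0x29007 (P1/RW1/US1/PS0)
  lvl1: tbl 0x29, slot 14 ⇒ 0x2C007 (P1/RW1/US1/PS0)
  lvl2: tbl 0x2C, slot 16 ⇒ 0x2E007 (P1/RW1/US1/PS0)
  lvl3: tbl 0x2E, slot 19 ⇒ 0x32007 (P1/RW1/US1/PS0)
  ✓ 0x32793  — 4 lookups
#1 VA=0x5870101900E (r,user):
  lvl0: tbl 0x25, slot 11 ⇒ 0x35007 (P1/RW1/US1/PS0)
  lvl1: tbl 0x35, slot 28 ⇒ 0x37007 (P1/RW1/US1/PS0)
  lvl2: tbl 0x37, slot 8 ⇒ 0x38007 (P1/RW1/US1/PS0)
  lvl3: tbl 0x38, slot 25 ⇒ 0x3B007 (P1/RW1/US1/PS0)
  ✓ 0x3B00E  — 4 lookups
#2 VA=0x6854200DCAF (r,user):
  lvl0: tbl 0x25, slot 13 ⇒ 0x3F007 (P1/RW1/US1/PS0)
  lvl1: tbl 0x3F, slot 21 ⇒ 0x40007 (P1/RW1/US1/PS0)
  lvl2: tbl 0x40, slot 16 ⇒ 0x44007 (P1/RW1/US1/PS0)
  lvl3: tbl 0x44, slot 13 ⇒ 0x45007 (P1/RW1/US1/PS0)
  ✓ 0x45CAF  — 4 lookups

Access #0 PA: 0x32793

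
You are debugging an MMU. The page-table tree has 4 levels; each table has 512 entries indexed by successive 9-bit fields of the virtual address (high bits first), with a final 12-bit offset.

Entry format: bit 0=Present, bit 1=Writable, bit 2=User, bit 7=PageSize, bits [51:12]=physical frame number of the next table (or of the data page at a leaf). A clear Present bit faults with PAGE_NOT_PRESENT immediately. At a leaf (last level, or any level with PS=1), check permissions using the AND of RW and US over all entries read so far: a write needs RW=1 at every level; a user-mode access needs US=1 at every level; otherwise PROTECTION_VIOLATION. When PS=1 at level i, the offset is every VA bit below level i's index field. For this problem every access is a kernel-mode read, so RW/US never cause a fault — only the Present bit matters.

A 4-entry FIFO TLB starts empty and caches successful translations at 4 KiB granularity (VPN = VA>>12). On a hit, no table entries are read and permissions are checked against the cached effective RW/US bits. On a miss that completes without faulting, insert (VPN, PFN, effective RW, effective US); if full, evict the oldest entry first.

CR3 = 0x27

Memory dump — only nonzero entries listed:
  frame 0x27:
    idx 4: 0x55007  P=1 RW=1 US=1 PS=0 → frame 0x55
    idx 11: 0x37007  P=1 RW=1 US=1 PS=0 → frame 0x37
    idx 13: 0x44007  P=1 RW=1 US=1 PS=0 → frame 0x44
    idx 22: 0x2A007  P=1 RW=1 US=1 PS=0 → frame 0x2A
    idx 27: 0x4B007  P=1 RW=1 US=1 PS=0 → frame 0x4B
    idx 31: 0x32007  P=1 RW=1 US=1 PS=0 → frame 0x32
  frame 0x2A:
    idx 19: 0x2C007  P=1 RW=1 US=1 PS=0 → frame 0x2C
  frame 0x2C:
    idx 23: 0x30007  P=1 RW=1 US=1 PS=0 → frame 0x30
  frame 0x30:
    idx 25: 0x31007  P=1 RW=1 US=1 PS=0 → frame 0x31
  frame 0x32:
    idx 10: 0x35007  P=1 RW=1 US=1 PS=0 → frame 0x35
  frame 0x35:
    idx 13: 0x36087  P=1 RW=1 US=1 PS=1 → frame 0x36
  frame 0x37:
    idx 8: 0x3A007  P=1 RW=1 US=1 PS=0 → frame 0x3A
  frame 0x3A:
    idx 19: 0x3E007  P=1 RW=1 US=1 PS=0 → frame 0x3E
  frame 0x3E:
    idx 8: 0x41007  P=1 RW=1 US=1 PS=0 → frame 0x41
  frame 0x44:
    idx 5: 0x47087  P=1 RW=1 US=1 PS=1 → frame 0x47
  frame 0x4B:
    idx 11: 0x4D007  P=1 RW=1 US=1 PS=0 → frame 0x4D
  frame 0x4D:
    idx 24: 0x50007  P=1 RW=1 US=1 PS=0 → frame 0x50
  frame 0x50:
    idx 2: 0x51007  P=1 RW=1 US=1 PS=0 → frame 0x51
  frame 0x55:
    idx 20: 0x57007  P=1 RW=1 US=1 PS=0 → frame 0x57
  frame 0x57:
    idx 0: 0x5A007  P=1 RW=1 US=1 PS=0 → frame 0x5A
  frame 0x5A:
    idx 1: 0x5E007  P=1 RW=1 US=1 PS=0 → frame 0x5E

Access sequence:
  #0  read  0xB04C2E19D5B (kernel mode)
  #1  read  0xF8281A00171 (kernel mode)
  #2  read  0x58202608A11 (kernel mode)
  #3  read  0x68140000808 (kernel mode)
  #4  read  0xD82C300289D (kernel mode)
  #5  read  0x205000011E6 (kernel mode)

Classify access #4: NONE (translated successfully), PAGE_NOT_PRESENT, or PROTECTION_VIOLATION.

Walk each access:
#0 VA=0xB04C2E19D5B (r,kernel):
  [0] read 0x27 idx=22: raw=0x2A007 flags P=1 W=1 U=1 S=0
  [1] read 0x2A idx=19: raw=0x2C007 flags P=1 W=1 U=1 S=0
  [2] read 0x2C idx=23: raw=0x30007 flags P=1 W=1 U=1 S=0
  [3] read 0x30 idx=25: raw=0x31007 flags P=1 W=1 U=1 S=0
  ✓ 0x31D5B  — 4 lookups
#1 VA=0xF8281A00171 (r,kernel):
  [0] read 0x27 idx=31: raw=0x32007 flags P=1 W=1 U=1 S=0
  [1] read 0x32 idx=10: raw=0x35007 flags P=1 W=1 U=1 S=0
  [2] read 0x35 idx=13: raw=0x36087 flags P=1 W=1 U=1 S=1
  ✓ 0x36171 (huge @L2)  — 3 lookups
#2 VA=0x58202608A11 (r,kernel):
  [0] read 0x27 idx=11: raw=0x37007 flags P=1 W=1 U=1 S=0
  [1] read 0x37 idx=8: raw=0x3A007 flags P=1 W=1 U=1 S=0
  [2] read 0x3A idx=19: raw=0x3E007 flags P=1 W=1 U=1 S=0
  [3] read 0x3E idx=8: raw=0x41007 flags P=1 W=1 U=1 S=0
  ✓ 0x41A11  — 4 lookups
#3 VA=0x68140000808 (r,kernel):
  [0] read 0x27 idx=13: raw=0x44007 flags P=1 W=1 U=1 S=0
  [1] read 0x44 idx=5: raw=0x47087 flags P=1 W=1 U=1 S=1
  ✓ 0x47808 (huge @L1)  — 2 lookups
#4 VA=0xD82C300289D (r,kernel):
  [0] read 0x27 idx=27: raw=0x4B007 flags P=1 W=1 U=1 S=0
  [1] read 0x4B idx=11: raw=0x4D007 flags P=1 W=1 U=1 S=0
  [2] read 0x4D idx=24: raw=0x50007 flags P=1 W=1 U=1 S=0
  [3] read 0x50 idx=2: raw=0x51007 flags P=1 W=1 U=1 S=0
  ✓ 0x5189D  — 4 lookups
#5 VA=0x205000011E6 (r,kernel):
  [0] read 0x27 idx=4: raw=0x55007 flags P=1 W=1 U=1 S=0
  [1] read 0x55 idx=20: raw=0x57007 flags P=1 W=1 U=1 S=0
  [2] read 0x57 idx=0: raw=0x5A007 flags P=1 W=1 U=1 S=0
  [3] read 0x5A idx=1: raw=0x5E007 flags P=1 W=1 U=1 S=0
  ✓ 0x5E1E6  — 4 lookups

Access #4 fault: NONE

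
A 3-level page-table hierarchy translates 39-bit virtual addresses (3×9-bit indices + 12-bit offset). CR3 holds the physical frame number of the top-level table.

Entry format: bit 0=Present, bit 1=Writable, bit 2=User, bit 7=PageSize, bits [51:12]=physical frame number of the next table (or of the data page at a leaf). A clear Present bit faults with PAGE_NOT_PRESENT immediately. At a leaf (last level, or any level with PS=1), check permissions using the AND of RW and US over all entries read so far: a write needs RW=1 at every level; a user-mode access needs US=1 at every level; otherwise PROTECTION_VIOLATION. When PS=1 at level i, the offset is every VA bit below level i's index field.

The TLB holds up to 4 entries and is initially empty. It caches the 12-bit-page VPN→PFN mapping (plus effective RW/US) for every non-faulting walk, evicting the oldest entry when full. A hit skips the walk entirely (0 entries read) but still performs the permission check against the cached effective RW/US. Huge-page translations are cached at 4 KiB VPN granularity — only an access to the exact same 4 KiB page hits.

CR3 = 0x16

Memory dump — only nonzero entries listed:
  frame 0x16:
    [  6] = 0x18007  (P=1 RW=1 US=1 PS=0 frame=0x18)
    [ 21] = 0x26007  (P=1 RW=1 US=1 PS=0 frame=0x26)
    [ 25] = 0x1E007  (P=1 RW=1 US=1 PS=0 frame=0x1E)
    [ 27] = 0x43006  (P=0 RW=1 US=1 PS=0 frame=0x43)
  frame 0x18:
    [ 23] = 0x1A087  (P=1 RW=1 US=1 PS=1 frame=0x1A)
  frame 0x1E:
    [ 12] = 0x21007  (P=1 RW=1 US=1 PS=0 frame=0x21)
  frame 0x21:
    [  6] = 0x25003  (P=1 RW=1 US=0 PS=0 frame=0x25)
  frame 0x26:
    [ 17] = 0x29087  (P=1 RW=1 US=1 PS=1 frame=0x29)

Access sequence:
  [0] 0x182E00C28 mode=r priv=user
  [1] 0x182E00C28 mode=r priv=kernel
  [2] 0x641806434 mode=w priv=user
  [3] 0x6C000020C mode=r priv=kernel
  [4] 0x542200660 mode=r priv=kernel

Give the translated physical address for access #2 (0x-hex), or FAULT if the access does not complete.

Walk each access:
#0 VA=0x182E00C28 (r,user):
  lvl0: tbl 0x16, slot 6 ⇒ 0x18007 (P1/RW1/US1/PS0)
  lvl1: tbl 0x18, slot 23 ⇒ 0x1A087 (P1/RW1/US1/PS1)
  → PA=0x1AC28 (huge @L1)  (2 entries read)
#1 VA=0x182E00C28 (r,kernel):
  TLB hit vpn=0x182E00 → PA=0x1AC28
#2 VA=0x641806434 (w,user):
  lvl0: tbl 0x16, slot 25 ⇒ 0x1E007 (P1/RW1/US1/PS0)
  lvl1: tbl 0x1E, slot 12 ⇒ 0x21007 (P1/RW1/US1/PS0)
  lvl2: tbl 0x21, slot 6 ⇒ 0x25003 (P1/RW1/US0/PS0)
  → PROTECTION_VIOLATION  (3 entries read)
#3 VA=0x6C000020C (r,kernel):
  lvl0: tbl 0x16, slot 27 ⇒ 0x43006 (P0/RW1/US1/PS0)
  → PAGE_NOT_PRESENT  (1 entries read)
#4 VA=0x542200660 (r,kernel):
  lvl0: tbl 0x16, slot 21 ⇒ 0x26007 (P1/RW1/US1/PS0)
  lvl1: tbl 0x26, slot 17 ⇒ 0x29087 (P1/RW1/US1/PS1)
  → PA=0x29660 (huge @L1)  (2 entries read)

Access #2 PA: FAULT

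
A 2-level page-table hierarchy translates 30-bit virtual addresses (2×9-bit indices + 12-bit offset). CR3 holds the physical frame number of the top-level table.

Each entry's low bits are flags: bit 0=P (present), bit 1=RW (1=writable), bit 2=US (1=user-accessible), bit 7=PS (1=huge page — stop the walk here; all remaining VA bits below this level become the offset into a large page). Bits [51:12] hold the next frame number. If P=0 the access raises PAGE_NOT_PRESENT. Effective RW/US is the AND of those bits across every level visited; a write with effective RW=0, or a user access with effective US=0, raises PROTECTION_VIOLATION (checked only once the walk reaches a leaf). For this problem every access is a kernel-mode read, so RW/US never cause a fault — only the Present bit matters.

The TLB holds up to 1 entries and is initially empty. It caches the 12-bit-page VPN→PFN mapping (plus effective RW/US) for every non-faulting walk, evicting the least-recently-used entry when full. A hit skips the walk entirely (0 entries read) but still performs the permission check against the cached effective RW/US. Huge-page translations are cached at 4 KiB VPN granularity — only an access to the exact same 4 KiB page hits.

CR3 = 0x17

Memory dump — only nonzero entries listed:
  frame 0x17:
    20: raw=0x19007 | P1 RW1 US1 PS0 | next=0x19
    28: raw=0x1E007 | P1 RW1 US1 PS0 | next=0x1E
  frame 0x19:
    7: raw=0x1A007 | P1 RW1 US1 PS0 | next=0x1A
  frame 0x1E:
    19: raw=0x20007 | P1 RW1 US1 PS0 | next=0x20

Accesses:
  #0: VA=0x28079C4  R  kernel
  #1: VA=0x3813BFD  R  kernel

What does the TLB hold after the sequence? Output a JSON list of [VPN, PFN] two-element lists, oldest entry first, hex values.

Trace:
#0 VA=0x28079C4 (r,kernel):
  L0 @0x17[20] → 0x19007  P=1,RW=1,US=1,PS=0
  L1 @0x19[7] → 0x1A007  P=1,RW=1,US=1,PS=0
  ⇒ phys 0x1A9C4  [2 reads]
#1 VA=0x3813BFD (r,kernel):
  L0 @0x17[28] → 0x1E007  P=1,RW=1,US=1,PS=0
  L1 @0x1E[19] → 0x20007  P=1,RW=1,US=1,PS=0
  ⇒ phys 0x20BFD  [2 reads]

TLB: [["0x3813", "0x20"]]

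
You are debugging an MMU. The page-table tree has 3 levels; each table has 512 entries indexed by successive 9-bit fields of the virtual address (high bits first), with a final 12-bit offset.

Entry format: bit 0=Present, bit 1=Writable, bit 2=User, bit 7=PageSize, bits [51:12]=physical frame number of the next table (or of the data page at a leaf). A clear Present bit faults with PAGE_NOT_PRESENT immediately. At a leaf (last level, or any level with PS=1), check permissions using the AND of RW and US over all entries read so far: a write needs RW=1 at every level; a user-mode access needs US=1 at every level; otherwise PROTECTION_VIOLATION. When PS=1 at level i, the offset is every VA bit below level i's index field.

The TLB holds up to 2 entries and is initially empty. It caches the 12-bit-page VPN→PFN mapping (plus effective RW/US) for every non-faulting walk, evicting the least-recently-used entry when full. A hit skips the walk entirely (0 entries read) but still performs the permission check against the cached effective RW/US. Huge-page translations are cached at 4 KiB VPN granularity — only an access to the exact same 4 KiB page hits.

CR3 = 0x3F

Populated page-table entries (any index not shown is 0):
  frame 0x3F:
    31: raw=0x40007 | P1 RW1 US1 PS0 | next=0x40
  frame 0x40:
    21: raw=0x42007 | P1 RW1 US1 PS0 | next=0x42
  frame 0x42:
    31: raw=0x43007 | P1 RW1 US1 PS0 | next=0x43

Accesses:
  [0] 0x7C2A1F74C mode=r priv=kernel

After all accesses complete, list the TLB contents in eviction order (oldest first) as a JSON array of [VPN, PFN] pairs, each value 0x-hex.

Per-access translation:
#0 VA=0x7C2A1F74C (r,kernel):
  L0: frame=0x3F idx=31 entry=0x40007 [P=1 RW=1 US=1 PS=0]
  L1: frame=0x40 idx=21 entry=0x42007 [P=1 RW=1 US=1 PS=0]
  L2: frame=0x42 idx=31 entry=0x43007 [P=1 RW=1 US=1 PS=0]
  ✓ 0x4374C  — 3 lookups

TLB: [["0x7C2A1F", "0x43"]]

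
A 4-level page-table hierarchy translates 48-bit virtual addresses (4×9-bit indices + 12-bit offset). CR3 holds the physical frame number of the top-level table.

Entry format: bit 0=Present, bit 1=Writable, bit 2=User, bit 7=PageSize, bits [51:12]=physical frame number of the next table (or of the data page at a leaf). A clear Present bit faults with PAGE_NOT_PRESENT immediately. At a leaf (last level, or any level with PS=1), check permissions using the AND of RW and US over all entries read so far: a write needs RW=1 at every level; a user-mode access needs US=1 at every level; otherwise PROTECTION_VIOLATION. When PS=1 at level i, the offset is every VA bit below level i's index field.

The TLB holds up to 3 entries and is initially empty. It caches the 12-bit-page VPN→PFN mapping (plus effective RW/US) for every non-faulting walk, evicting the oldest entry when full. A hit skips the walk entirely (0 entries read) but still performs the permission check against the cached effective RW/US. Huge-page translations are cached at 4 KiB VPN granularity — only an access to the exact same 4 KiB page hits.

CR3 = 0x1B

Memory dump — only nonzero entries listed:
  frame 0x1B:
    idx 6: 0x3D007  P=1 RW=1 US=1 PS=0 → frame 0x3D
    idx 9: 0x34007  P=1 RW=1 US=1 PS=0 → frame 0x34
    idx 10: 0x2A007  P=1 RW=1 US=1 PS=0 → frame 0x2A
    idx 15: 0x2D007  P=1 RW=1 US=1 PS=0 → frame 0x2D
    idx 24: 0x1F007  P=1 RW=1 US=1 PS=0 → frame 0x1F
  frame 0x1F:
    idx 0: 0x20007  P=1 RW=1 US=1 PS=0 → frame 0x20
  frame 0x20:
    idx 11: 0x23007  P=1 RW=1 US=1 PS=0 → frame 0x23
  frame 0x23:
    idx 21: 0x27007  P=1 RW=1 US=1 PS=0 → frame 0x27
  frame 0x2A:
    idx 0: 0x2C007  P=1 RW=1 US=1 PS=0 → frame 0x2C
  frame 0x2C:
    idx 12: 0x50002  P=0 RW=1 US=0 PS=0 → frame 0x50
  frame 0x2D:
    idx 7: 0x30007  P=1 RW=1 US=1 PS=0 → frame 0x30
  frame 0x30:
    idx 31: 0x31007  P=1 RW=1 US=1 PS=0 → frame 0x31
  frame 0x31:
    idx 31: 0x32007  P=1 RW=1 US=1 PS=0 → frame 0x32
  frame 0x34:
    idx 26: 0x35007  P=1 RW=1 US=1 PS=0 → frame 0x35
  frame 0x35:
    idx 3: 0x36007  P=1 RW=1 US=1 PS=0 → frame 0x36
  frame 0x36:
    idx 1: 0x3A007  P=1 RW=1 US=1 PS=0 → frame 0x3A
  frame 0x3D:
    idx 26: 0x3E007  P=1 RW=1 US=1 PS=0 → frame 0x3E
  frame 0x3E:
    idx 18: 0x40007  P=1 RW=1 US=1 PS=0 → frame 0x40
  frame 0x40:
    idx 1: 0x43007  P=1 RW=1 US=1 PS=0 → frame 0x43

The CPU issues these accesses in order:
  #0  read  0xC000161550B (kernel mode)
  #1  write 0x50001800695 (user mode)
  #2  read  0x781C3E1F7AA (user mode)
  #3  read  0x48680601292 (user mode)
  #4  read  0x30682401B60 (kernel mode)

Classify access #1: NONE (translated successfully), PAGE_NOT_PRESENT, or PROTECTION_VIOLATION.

Trace:
#0 VA=0xC000161550B (r,kernel):
  L0 @0x1B[24] → 0x1F007  P=1,RW=1,US=1,PS=0
  L1 @0x1F[0] → 0x20007  P=1,RW=1,US=1,PS=0
  L2 @0x20[11] → 0x23007  P=1,RW=1,US=1,PS=0
  L3 @0x23[21] → 0x27007  P=1,RW=1,US=1,PS=0
  → PA=0x2750B  (4 entries read)
#1 VA=0x50001800695 (w,user):
  L0 @0x1B[10] → 0x2A007  P=1,RW=1,US=1,PS=0
  L1 @0x2A[0] → 0x2C007  P=1,RW=1,US=1,PS=0
  L2 @0x2C[12] → 0x50002  P=0,RW=1,US=0,PS=0
  ✗ PAGE_NOT_PRESENT  [3 reads]
#2 VA=0x781C3E1F7AA (r,user):
  L0 @0x1B[15] → 0x2D007  P=1,RW=1,US=1,PS=0
  L1 @0x2D[7] → 0x30007  P=1,RW=1,US=1,PS=0
  L2 @0x30[31] → 0x31007  P=1,RW=1,US=1,PS=0
  L3 @0x31[31] → 0x32007  P=1,RW=1,US=1,PS=0
  → PA=0x327AA  (4 entries read)
#3 VA=0x48680601292 (r,user):
  L0 @0x1B[9] → 0x34007  P=1,RW=1,US=1,PS=0
  L1 @0x34[26] → 0x35007  P=1,RW=1,US=1,PS=0
  L2 @0x35[3] → 0x36007  P=1,RW=1,US=1,PS=0
  L3 @0x36[1] → 0x3A007  P=1,RW=1,US=1,PS=0
  → PA=0x3A292  (4 entries read)
#4 VA=0x30682401B60 (r,kernel):
  L0 @0x1B[6] → 0x3D007  P=1,RW=1,US=1,PS=0
  L1 @0x3D[26] → 0x3E007  P=1,RW=1,US=1,PS=0
  L2 @0x3E[18] → 0x40007  P=1,RW=1,US=1,PS=0
  L3 @0x40[1] → 0x43007  P=1,RW=1,US=1,PS=0
  → PA=0x43B60  (4 entries read)

Access #1 fault: PAGE_NOT_PRESENT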